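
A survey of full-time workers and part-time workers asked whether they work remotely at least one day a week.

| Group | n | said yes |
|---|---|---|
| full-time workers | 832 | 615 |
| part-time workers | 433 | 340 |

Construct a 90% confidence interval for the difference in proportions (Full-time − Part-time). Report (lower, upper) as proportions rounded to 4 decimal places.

(-0.0870, -0.0050)

First, p̂₁ = 615/832 = 0.7392; p̂₂ = 340/433 = 0.7852.
The two standard errors are √(0.7392×0.2608/832) = 0.01522 and √(0.7852×0.2148/433) = 0.01974.
Because the samples are independent, SE_diff = √(0.01522² + 0.01974²) = 0.02493.
Using z* = 1.645 for 90%, ME = 1.645 × 0.02493 = 0.04101.
p̂₁ − p̂₂ = -0.0460; interval -0.0460 ± 0.04101 gives (-0.0870, -0.0050).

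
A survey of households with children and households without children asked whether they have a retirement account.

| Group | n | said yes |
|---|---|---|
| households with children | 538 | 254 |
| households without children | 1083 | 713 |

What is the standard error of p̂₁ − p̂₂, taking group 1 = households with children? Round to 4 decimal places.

0.0259

p̂₁ = 254/538 = 0.4721 and p̂₂ = 713/1083 = 0.6584.
SE₁ = √(p̂₁(1−p̂₁)/n₁) = √(0.4721·0.5279/538) = 0.02152; SE₂ = √(0.6584·0.3416/1083) = 0.01441.
Independent samples: SE of the difference = √(SE₁² + SE₂²) = √(0.0004631104 + 0.0002076481) = 0.02590.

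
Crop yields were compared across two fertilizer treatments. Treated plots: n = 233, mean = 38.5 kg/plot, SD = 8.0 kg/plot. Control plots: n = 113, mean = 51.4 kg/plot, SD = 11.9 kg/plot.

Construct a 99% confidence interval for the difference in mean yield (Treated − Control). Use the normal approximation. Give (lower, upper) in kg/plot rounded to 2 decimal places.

Standard errors of each mean: 8.0/√233 = 0.5241 and 11.9/√113 = 1.1195.
SE(x̄₁ − x̄₂) = √(0.5241² + 1.1195²) = 1.2361 for independent samples with unequal variances.
With z* = 2.576, the margin is 2.576 × 1.2361 = 3.1842.
x̄₁ − x̄₂ = 38.5 − 51.4 = -12.9000; the interval is -12.9000 ± 3.1842 = (-16.08, -9.72).

(-16.08, -9.72)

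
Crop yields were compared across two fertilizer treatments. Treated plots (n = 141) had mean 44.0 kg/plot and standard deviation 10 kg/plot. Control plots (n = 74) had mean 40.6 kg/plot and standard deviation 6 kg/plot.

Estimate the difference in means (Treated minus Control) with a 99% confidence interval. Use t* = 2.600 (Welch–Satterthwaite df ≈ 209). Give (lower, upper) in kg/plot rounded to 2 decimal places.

Per-group SEs: s₁/√n₁ = 10/√141 = 0.8422, s₂/√n₂ = 6/√74 = 0.6975.
Unpooled SE of the difference: √(0.70930084 + 0.48650625) = 1.0935.
Margin of error = t* · SE = 2.600 × 1.0935 = 2.8431.
x̄₁ − x̄₂ = 44.0 − 40.6 = 3.4000.
CI: 3.4000 ± 2.8431 = (0.56, 6.24).

(0.56, 6.24)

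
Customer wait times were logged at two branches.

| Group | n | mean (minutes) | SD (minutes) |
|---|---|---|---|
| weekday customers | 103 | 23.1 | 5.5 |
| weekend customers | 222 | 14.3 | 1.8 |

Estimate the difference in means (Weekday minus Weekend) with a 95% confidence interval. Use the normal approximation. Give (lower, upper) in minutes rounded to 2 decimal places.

(7.71, 9.89)

Standard errors of each mean: 5.5/√103 = 0.5419 and 1.8/√222 = 0.1208.
SE(x̄₁ − x̄₂) = √(0.5419² + 0.1208²) = 0.5552 for independent samples with unequal variances.
With z* = 1.960, the margin is 1.960 × 0.5552 = 1.0882.
x̄₁ − x̄₂ = 23.1 − 14.3 = 8.8000; the interval is 8.8000 ± 1.0882 = (7.71, 9.89).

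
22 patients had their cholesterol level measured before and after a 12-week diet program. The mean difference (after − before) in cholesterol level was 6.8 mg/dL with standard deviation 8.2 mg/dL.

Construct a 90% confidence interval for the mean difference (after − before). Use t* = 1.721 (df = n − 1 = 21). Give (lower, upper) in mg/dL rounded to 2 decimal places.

This is a matched-pairs design, so SE = s_d/√n = 8.2/√22 = 1.7482.
Margin = 1.721 × 1.7482 = 3.0087; the interval is 6.8 ± 3.0087 = (3.79, 9.81).

(3.79, 9.81)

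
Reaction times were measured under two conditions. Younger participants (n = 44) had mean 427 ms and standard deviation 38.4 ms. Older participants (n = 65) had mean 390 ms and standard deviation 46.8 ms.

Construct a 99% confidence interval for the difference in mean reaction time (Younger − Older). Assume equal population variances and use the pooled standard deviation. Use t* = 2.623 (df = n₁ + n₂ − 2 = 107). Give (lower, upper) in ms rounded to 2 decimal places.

s_p = √[((n₁−1)s₁² + (n₂−1)s₂²)/(n₁+n₂−2)] = √[(43·38.4² + 64·46.8²)/107] = 43.6192.
SE = 43.6192·√(1/44 + 1/65) = 8.5155.
With t* = 2.623, margin = 2.623 × 8.5155 = 22.3362.
x̄₁ − x̄₂ = 427 − 390 = 37.0000; interval 37.0000 ± 22.3362 = (14.66, 59.34).

(14.66, 59.34)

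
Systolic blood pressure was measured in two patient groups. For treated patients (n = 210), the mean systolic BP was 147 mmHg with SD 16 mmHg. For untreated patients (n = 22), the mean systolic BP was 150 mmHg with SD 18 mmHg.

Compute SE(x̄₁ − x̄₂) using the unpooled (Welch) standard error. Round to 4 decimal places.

Per-group SEs: s₁/√n₁ = 16/√210 = 1.1041, s₂/√n₂ = 18/√22 = 3.8376.
Unpooled SE of the difference: √(1.21903681 + 14.72717376) = 3.9933.

3.9933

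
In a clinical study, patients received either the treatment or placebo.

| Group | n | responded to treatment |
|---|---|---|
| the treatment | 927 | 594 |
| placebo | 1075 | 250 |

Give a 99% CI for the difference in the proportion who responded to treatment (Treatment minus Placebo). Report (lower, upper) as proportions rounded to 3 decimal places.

(0.356, 0.461)

p̂₁ = 594/927 = 0.6408 and p̂₂ = 250/1075 = 0.2326.
SE₁ = √(p̂₁(1−p̂₁)/n₁) = √(0.6408·0.3592/927) = 0.01576; SE₂ = √(0.2326·0.7674/1075) = 0.01289.
Independent samples: SE of the difference = √(SE₁² + SE₂²) = √(0.0002483776 + 0.0001661521) = 0.02036.
z* for 99% confidence is 2.576, so the margin of error is 2.576 × 0.02036 = 0.05245.
Point estimate p̂₁ − p̂₂ = 0.6408 − 0.2326 = 0.4082.
0.4082 ± 0.05245 → (0.356, 0.461).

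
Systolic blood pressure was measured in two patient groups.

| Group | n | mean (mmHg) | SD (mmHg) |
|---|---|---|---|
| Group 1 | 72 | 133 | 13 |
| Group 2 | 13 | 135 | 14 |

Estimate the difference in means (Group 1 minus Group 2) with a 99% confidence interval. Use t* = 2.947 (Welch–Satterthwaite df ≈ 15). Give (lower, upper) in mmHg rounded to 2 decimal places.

SE₁ = s₁/√n₁ = 13/√72 = 1.5321; SE₂ = 14/√13 = 3.8829.
Independent samples, unequal variances: SE_diff = √(SE₁² + SE₂²) = √(2.34733041 + 15.07691241) = 4.1742.
t* = 2.947, so margin of error = 2.947 × 4.1742 = 12.3014.
Difference in means = 133 − 135 = -2.0000.
-2.0000 ± 12.3014 → (-14.30, 10.30).

(-14.30, 10.30)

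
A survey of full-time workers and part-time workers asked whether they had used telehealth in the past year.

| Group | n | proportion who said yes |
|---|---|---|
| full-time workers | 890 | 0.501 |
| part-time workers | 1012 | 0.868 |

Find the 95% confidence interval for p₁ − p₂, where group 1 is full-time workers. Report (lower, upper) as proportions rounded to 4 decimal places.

(-0.4059, -0.3281)

SE₁ = √(p̂₁(1−p̂₁)/n₁) = √(0.5010·0.4990/890) = 0.01676; SE₂ = √(0.8680·0.1320/1012) = 0.01064.
Independent samples: SE of the difference = √(SE₁² + SE₂²) = √(0.0002808976 + 0.0001132096) = 0.01985.
z* for 95% confidence is 1.960, so the margin of error is 1.960 × 0.01985 = 0.03891.
Point estimate p̂₁ − p̂₂ = 0.5010 − 0.8680 = -0.3670.
-0.3670 ± 0.03891 → (-0.4059, -0.3281).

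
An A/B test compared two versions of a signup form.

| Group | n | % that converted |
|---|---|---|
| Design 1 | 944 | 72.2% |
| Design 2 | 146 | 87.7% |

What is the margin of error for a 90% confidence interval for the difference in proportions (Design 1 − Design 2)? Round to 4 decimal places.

The two standard errors are √(0.7220×0.2780/944) = 0.01458 and √(0.8770×0.1230/146) = 0.02718.
Because the samples are independent, SE_diff = √(0.01458² + 0.02718²) = 0.03084.
Using z* = 1.645 for 90%, ME = 1.645 × 0.03084 = 0.05073.

0.0507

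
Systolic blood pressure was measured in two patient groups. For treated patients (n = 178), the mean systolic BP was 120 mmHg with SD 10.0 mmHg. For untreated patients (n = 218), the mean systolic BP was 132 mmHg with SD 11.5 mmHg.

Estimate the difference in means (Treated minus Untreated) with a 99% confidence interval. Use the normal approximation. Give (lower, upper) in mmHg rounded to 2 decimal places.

(-14.78, -9.22)

Per-group SEs: s₁/√n₁ = 10.0/√178 = 0.7495, s₂/√n₂ = 11.5/√218 = 0.7789.
Unpooled SE of the difference: √(0.56175025 + 0.60668521) = 1.0809.
Margin of error = z* · SE = 2.576 × 1.0809 = 2.7844.
x̄₁ − x̄₂ = 120 − 132 = -12.0000.
CI: -12.0000 ± 2.7844 = (-14.78, -9.22).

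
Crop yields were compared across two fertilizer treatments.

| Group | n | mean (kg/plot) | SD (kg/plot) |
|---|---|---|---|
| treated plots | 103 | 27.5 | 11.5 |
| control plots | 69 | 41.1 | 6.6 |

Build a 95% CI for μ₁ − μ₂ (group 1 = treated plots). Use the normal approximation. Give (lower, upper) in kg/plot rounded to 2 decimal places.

(-16.31, -10.89)

SE₁ = s₁/√n₁ = 11.5/√103 = 1.1331; SE₂ = 6.6/√69 = 0.7945.
Independent samples, unequal variances: SE_diff = √(SE₁² + SE₂²) = √(1.28391561 + 0.63123025) = 1.3839.
z* = 1.960, so margin of error = 1.960 × 1.3839 = 2.7124.
Difference in means = 27.5 − 41.1 = -13.6000.
-13.6000 ± 2.7124 → (-16.31, -10.89).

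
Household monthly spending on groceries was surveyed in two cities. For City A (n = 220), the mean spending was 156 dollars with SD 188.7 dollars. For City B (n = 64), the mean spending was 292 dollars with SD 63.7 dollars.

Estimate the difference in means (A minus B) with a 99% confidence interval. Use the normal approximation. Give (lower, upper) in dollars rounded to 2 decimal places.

Per-group SEs: s₁/√n₁ = 188.7/√220 = 12.7222, s₂/√n₂ = 63.7/√64 = 7.9625.
Unpooled SE of the difference: √(161.85437284 + 63.40140625) = 15.0085.
Margin of error = z* · SE = 2.576 × 15.0085 = 38.6619.
x̄₁ − x̄₂ = 156 − 292 = -136.0000.
CI: -136.0000 ± 38.6619 = (-174.66, -97.34).

(-174.66, -97.34)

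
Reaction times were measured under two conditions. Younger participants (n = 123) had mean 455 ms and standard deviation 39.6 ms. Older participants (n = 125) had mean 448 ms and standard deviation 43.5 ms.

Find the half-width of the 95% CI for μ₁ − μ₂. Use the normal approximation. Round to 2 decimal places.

Standard errors of each mean: 39.6/√123 = 3.5706 and 43.5/√125 = 3.8908.
SE(x̄₁ − x̄₂) = √(3.5706² + 3.8908²) = 5.2809 for independent samples with unequal variances.
With z* = 1.960, the margin is 1.960 × 5.2809 = 10.3506.

10.35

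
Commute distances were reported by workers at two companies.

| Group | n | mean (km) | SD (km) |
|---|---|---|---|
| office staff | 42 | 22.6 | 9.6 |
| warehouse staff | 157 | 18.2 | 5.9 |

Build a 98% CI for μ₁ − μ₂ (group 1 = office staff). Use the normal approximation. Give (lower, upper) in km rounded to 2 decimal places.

(0.78, 8.02)

SE₁ = s₁/√n₁ = 9.6/√42 = 1.4813; SE₂ = 5.9/√157 = 0.4709.
Independent samples, unequal variances: SE_diff = √(SE₁² + SE₂²) = √(2.19424969 + 0.22174681) = 1.5543.
z* = 2.326, so margin of error = 2.326 × 1.5543 = 3.6153.
Difference in means = 22.6 − 18.2 = 4.4000.
4.4000 ± 3.6153 → (0.78, 8.02).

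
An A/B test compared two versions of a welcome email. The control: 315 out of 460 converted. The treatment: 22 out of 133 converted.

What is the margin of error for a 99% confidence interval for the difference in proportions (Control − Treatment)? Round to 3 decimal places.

0.100

p̂₁ = 315/460 = 0.6848 and p̂₂ = 22/133 = 0.1654.
SE₁ = √(p̂₁(1−p̂₁)/n₁) = √(0.6848·0.3152/460) = 0.02166; SE₂ = √(0.1654·0.8346/133) = 0.03222.
Independent samples: SE of the difference = √(SE₁² + SE₂²) = √(0.0004691556 + 0.0010381284) = 0.03882.
z* for 99% confidence is 2.576, so the margin of error is 2.576 × 0.03882 = 0.10000.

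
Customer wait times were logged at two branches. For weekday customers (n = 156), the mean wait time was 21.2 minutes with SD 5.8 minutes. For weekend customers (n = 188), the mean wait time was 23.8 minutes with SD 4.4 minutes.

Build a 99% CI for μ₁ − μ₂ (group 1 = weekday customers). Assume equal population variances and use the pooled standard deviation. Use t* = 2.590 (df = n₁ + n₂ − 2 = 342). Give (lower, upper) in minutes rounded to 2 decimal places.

Pooled variance s_p² = [155·5.8² + 187·4.4²] / (156+188−2) = 25.8319, so s_p = 5.0825.
SE_diff = s_p·√(1/n₁ + 1/n₂) = 5.0825·√(1/156 + 1/188) = 0.5504.
t* = 2.590; margin = 2.590 × 0.5504 = 1.4255.
Difference = 21.2 − 23.8 = -2.6000.
-2.6000 ± 1.4255 → (-4.03, -1.17).

(-4.03, -1.17)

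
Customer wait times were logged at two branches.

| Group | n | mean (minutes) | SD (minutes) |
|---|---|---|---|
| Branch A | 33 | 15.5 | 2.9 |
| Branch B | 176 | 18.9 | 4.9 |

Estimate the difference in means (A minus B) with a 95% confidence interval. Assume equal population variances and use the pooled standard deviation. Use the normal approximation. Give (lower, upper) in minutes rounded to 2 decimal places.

s_p = √[((n₁−1)s₁² + (n₂−1)s₂²)/(n₁+n₂−2)] = √[(32·2.9² + 175·4.9²)/207] = 4.6474.
SE = 4.6474·√(1/33 + 1/176) = 0.8816.
With z* = 1.960, margin = 1.960 × 0.8816 = 1.7279.
x̄₁ − x̄₂ = 15.5 − 18.9 = -3.4000; interval -3.4000 ± 1.7279 = (-5.13, -1.67).

(-5.13, -1.67)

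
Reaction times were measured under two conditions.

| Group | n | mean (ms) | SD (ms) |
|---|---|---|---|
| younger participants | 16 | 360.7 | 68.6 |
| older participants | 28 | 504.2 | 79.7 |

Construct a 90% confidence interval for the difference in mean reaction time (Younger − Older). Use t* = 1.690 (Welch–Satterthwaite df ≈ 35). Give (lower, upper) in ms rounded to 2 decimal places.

(-182.07, -104.93)

Standard errors of each mean: 68.6/√16 = 17.1500 and 79.7/√28 = 15.0619.
SE(x̄₁ − x̄₂) = √(17.1500² + 15.0619²) = 22.8251 for independent samples with unequal variances.
With t* = 1.690, the margin is 1.690 × 22.8251 = 38.5744.
x̄₁ − x̄₂ = 360.7 − 504.2 = -143.5000; the interval is -143.5000 ± 38.5744 = (-182.07, -104.93).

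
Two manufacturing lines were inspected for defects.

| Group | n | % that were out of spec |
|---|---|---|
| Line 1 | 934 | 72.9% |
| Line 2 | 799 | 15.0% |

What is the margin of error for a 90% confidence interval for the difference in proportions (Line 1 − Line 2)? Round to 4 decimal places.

0.0317

SE₁ = √(p̂₁(1−p̂₁)/n₁) = √(0.7290·0.2710/934) = 0.01454; SE₂ = √(0.1500·0.8500/799) = 0.01263.
Independent samples: SE of the difference = √(SE₁² + SE₂²) = √(0.0002114116 + 0.0001595169) = 0.01926.
z* for 90% confidence is 1.645, so the margin of error is 1.645 × 0.01926 = 0.03168.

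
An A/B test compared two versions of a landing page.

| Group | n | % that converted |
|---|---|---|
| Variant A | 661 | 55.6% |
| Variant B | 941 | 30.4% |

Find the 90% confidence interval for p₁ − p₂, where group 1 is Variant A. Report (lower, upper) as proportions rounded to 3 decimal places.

The two standard errors are √(0.5560×0.4440/661) = 0.01933 and √(0.3040×0.6960/941) = 0.01500.
Because the samples are independent, SE_diff = √(0.01933² + 0.01500²) = 0.02447.
Using z* = 1.645 for 90%, ME = 1.645 × 0.02447 = 0.04025.
p̂₁ − p̂₂ = 0.2520; interval 0.2520 ± 0.04025 gives (0.212, 0.292).

(0.212, 0.292)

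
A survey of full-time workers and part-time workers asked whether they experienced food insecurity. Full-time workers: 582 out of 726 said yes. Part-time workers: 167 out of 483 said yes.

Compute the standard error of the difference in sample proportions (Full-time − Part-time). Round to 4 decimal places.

0.0262

First, p̂₁ = 582/726 = 0.8017; p̂₂ = 167/483 = 0.3458.
The two standard errors are √(0.8017×0.1983/726) = 0.01480 and √(0.3458×0.6542/483) = 0.02164.
Because the samples are independent, SE_diff = √(0.01480² + 0.02164²) = 0.02622.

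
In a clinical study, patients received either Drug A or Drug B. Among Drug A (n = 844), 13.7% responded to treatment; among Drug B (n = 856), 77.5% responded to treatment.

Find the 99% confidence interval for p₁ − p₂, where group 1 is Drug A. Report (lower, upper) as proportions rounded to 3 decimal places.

SE₁ = √(p̂₁(1−p̂₁)/n₁) = √(0.1370·0.8630/844) = 0.01184; SE₂ = √(0.7750·0.2250/856) = 0.01427.
Independent samples: SE of the difference = √(SE₁² + SE₂²) = √(0.0001401856 + 0.0002036329) = 0.01854.
z* for 99% confidence is 2.576, so the margin of error is 2.576 × 0.01854 = 0.04776.
Point estimate p̂₁ − p̂₂ = 0.1370 − 0.7750 = -0.6380.
-0.6380 ± 0.04776 → (-0.686, -0.590).

(-0.686, -0.590)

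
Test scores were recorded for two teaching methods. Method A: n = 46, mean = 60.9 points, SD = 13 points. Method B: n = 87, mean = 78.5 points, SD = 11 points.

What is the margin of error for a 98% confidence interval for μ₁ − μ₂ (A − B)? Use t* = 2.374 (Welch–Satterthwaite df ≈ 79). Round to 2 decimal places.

5.34

Standard errors of each mean: 13/√46 = 1.9167 and 11/√87 = 1.1793.
SE(x̄₁ − x̄₂) = √(1.9167² + 1.1793²) = 2.2504 for independent samples with unequal variances.
With t* = 2.374, the margin is 2.374 × 2.2504 = 5.3424.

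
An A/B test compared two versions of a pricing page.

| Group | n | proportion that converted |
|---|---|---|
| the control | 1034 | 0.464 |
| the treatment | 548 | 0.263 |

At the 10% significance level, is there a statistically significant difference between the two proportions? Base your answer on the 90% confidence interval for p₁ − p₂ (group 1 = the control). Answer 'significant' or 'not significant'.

significant

SE₁ = √(p̂₁(1−p̂₁)/n₁) = √(0.4640·0.5360/1034) = 0.01551; SE₂ = √(0.2630·0.7370/548) = 0.01881.
Independent samples: SE of the difference = √(SE₁² + SE₂²) = √(0.0002405601 + 0.0003538161) = 0.02438.
z* for 90% confidence is 1.645, so the margin of error is 1.645 × 0.02438 = 0.04011.
Point estimate p̂₁ − p̂₂ = 0.4640 − 0.2630 = 0.2010.
0.2010 ± 0.04011 → (0.16089, 0.24111).
The interval (0.16089, 0.24111) does not contain 0, so the difference is significant.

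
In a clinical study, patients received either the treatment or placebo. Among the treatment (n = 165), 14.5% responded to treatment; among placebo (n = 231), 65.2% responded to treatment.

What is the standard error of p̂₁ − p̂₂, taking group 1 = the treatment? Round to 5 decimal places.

The two standard errors are √(0.1450×0.8550/165) = 0.02741 and √(0.6520×0.3480/231) = 0.03134.
Because the samples are independent, SE_diff = √(0.02741² + 0.03134²) = 0.04164.

0.04164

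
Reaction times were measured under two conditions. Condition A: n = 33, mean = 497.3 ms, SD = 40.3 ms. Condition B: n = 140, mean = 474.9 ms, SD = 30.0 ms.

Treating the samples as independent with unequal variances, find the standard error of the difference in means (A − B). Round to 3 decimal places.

Standard errors of each mean: 40.3/√33 = 7.0153 and 30.0/√140 = 2.5355.
SE(x̄₁ − x̄₂) = √(7.0153² + 2.5355²) = 7.4594 for independent samples with unequal variances.

7.459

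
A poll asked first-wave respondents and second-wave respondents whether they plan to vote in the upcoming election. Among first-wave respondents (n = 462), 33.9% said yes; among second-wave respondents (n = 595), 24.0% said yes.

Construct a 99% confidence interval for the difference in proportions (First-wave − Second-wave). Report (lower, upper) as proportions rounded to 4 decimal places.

The two standard errors are √(0.3390×0.6610/462) = 0.02202 and √(0.2400×0.7600/595) = 0.01751.
Because the samples are independent, SE_diff = √(0.02202² + 0.01751²) = 0.02813.
Using z* = 2.576 for 99%, ME = 2.576 × 0.02813 = 0.07246.
p̂₁ − p̂₂ = 0.0990; interval 0.0990 ± 0.07246 gives (0.0265, 0.1715).

(0.0265, 0.1715)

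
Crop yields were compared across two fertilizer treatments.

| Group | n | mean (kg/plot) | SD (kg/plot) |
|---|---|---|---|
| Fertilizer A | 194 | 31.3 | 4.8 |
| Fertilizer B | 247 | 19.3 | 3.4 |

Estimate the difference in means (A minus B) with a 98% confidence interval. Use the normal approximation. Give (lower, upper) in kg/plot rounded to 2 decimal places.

Per-group SEs: s₁/√n₁ = 4.8/√194 = 0.3446, s₂/√n₂ = 3.4/√247 = 0.2163.
Unpooled SE of the difference: √(0.11874916 + 0.04678569) = 0.4069.
Margin of error = z* · SE = 2.326 × 0.4069 = 0.9464.
x̄₁ − x̄₂ = 31.3 − 19.3 = 12.0000.
CI: 12.0000 ± 0.9464 = (11.05, 12.95).

(11.05, 12.95)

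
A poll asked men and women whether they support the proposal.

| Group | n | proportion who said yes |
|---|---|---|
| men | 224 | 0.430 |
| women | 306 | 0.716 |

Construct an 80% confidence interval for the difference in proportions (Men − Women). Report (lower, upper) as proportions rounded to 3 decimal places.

(-0.340, -0.232)

Each SE is √(p̂(1−p̂)/n): √(0.4300·0.5700/224) = 0.03308 and √(0.7160·0.2840/306) = 0.02578.
SE(p̂₁ − p̂₂) = √(SE₁² + SE₂²) = √(0.0010942864 + 0.0006646084) = 0.04194, since the two samples are independent.
At 80% confidence z* = 1.282; margin = 1.282 × 0.04194 = 0.05377.
The difference is 0.4300 − 0.7160 = -0.2860, so the interval is -0.2860 ± 0.05377 = (-0.340, -0.232).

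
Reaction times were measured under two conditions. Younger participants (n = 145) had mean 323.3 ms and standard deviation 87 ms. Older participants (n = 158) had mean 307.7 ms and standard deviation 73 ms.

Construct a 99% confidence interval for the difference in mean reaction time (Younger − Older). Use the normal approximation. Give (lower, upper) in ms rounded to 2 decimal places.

(-8.28, 39.48)

Per-group SEs: s₁/√n₁ = 87/√145 = 7.2250, s₂/√n₂ = 73/√158 = 5.8076.
Unpooled SE of the difference: √(52.200625 + 33.72821776) = 9.2698.
Margin of error = z* · SE = 2.576 × 9.2698 = 23.8790.
x̄₁ − x̄₂ = 323.3 − 307.7 = 15.6000.
CI: 15.6000 ± 23.8790 = (-8.28, 39.48).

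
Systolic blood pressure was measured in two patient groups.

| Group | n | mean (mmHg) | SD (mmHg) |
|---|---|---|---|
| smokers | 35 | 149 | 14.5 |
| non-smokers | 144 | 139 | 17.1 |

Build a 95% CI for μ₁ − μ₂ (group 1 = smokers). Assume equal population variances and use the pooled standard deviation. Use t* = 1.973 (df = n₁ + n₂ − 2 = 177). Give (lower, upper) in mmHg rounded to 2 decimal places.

(3.82, 16.18)

s_p = √[((n₁−1)s₁² + (n₂−1)s₂²)/(n₁+n₂−2)] = √[(34·14.5² + 143·17.1²)/177] = 16.6321.
SE = 16.6321·√(1/35 + 1/144) = 3.1344.
With t* = 1.973, margin = 1.973 × 3.1344 = 6.1842.
x̄₁ − x̄₂ = 149 − 139 = 10.0000; interval 10.0000 ± 6.1842 = (3.82, 16.18).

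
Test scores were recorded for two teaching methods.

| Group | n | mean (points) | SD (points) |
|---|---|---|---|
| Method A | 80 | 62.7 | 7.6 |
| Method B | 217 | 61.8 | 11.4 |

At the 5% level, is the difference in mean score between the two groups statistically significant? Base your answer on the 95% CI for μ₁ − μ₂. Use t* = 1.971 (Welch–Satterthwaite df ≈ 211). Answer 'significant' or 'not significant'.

SE₁ = s₁/√n₁ = 7.6/√80 = 0.8497; SE₂ = 11.4/√217 = 0.7739.
Independent samples, unequal variances: SE_diff = √(SE₁² + SE₂²) = √(0.72199009 + 0.59892121) = 1.1493.
t* = 1.971, so margin of error = 1.971 × 1.1493 = 2.2653.
Difference in means = 62.7 − 61.8 = 0.9000.
0.9000 ± 2.2653 → (-1.3653, 3.1653).
The interval (-1.3653, 3.1653) contains 0, so the difference is not significant.

not significant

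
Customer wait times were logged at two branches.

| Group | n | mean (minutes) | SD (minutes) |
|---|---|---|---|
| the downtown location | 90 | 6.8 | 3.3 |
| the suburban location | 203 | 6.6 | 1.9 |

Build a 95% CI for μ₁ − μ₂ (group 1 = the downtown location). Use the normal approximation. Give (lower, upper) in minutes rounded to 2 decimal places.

SE₁ = s₁/√n₁ = 3.3/√90 = 0.3479; SE₂ = 1.9/√203 = 0.1334.
Independent samples, unequal variances: SE_diff = √(SE₁² + SE₂²) = √(0.12103441 + 0.01779556) = 0.3726.
z* = 1.960, so margin of error = 1.960 × 0.3726 = 0.7303.
Difference in means = 6.8 − 6.6 = 0.2000.
0.2000 ± 0.7303 → (-0.53, 0.93).

(-0.53, 0.93)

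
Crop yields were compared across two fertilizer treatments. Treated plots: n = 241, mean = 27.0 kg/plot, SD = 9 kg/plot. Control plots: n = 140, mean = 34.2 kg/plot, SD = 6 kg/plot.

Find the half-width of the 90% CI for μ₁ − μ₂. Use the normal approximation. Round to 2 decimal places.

Per-group SEs: s₁/√n₁ = 9/√241 = 0.5797, s₂/√n₂ = 6/√140 = 0.5071.
Unpooled SE of the difference: √(0.33605209 + 0.25715041) = 0.7702.
Margin of error = z* · SE = 1.645 × 0.7702 = 1.2670.

1.27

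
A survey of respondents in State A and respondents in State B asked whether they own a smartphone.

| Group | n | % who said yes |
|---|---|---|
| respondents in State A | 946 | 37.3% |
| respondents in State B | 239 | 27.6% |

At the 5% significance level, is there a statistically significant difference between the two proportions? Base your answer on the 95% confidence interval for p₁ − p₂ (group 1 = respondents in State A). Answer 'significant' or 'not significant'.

SE₁ = √(p̂₁(1−p̂₁)/n₁) = √(0.3730·0.6270/946) = 0.01572; SE₂ = √(0.2760·0.7240/239) = 0.02892.
Independent samples: SE of the difference = √(SE₁² + SE₂²) = √(0.0002471184 + 0.0008363664) = 0.03292.
z* for 95% confidence is 1.960, so the margin of error is 1.960 × 0.03292 = 0.06452.
Point estimate p̂₁ − p̂₂ = 0.3730 − 0.2760 = 0.0970.
0.0970 ± 0.06452 → (0.03248, 0.16152).
The interval (0.03248, 0.16152) does not contain 0, so the difference is significant.

significant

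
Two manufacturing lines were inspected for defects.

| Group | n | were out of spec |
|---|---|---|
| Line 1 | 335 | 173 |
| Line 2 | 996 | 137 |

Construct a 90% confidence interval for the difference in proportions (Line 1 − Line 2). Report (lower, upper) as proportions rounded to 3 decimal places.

(0.330, 0.427)

First, p̂₁ = 173/335 = 0.5164; p̂₂ = 137/996 = 0.1376.
The two standard errors are √(0.5164×0.4836/335) = 0.02730 and √(0.1376×0.8624/996) = 0.01092.
Because the samples are independent, SE_diff = √(0.02730² + 0.01092²) = 0.02940.
Using z* = 1.645 for 90%, ME = 1.645 × 0.02940 = 0.04836.
p̂₁ − p̂₂ = 0.3788; interval 0.3788 ± 0.04836 gives (0.330, 0.427).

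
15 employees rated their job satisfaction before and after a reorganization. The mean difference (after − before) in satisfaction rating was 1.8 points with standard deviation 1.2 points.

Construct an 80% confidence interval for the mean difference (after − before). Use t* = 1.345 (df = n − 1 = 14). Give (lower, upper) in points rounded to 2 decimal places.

This is a matched-pairs design, so SE = s_d/√n = 1.2/√15 = 0.3098.
Margin = 1.345 × 0.3098 = 0.4167; the interval is 1.8 ± 0.4167 = (1.38, 2.22).

(1.38, 2.22)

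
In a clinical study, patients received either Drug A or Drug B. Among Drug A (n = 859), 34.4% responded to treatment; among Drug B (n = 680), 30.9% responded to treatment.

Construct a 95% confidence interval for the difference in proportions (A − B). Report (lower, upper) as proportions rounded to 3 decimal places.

(-0.012, 0.082)

The two standard errors are √(0.3440×0.6560/859) = 0.01621 and √(0.3090×0.6910/680) = 0.01772.
Because the samples are independent, SE_diff = √(0.01621² + 0.01772²) = 0.02402.
Using z* = 1.960 for 95%, ME = 1.960 × 0.02402 = 0.04708.
p̂₁ − p̂₂ = 0.0350; interval 0.0350 ± 0.04708 gives (-0.012, 0.082).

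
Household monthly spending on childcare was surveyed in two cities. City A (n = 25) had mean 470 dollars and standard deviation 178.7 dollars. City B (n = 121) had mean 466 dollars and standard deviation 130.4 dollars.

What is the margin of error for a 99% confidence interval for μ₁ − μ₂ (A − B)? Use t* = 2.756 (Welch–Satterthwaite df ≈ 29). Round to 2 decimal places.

SE₁ = s₁/√n₁ = 178.7/√25 = 35.7400; SE₂ = 130.4/√121 = 11.8545.
Independent samples, unequal variances: SE_diff = √(SE₁² + SE₂²) = √(1277.3476 + 140.52917025) = 37.6547.
t* = 2.756, so margin of error = 2.756 × 37.6547 = 103.7764.

103.78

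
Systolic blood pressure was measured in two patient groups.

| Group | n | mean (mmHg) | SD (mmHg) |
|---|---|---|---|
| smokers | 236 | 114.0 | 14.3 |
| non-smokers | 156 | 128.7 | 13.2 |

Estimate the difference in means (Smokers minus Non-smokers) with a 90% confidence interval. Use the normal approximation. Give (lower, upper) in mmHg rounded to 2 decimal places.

(-17.02, -12.38)

Standard errors of each mean: 14.3/√236 = 0.9309 and 13.2/√156 = 1.0568.
SE(x̄₁ − x̄₂) = √(0.9309² + 1.0568²) = 1.4083 for independent samples with unequal variances.
With z* = 1.645, the margin is 1.645 × 1.4083 = 2.3167.
x̄₁ − x̄₂ = 114.0 − 128.7 = -14.7000; the interval is -14.7000 ± 2.3167 = (-17.02, -12.38).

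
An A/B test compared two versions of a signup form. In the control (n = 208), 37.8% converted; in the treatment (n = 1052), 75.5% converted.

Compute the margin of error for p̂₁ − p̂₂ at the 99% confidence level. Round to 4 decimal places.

SE₁ = √(p̂₁(1−p̂₁)/n₁) = √(0.3780·0.6220/208) = 0.03362; SE₂ = √(0.7550·0.2450/1052) = 0.01326.
Independent samples: SE of the difference = √(SE₁² + SE₂²) = √(0.0011303044 + 0.0001758276) = 0.03614.
z* for 99% confidence is 2.576, so the margin of error is 2.576 × 0.03614 = 0.09310.

0.0931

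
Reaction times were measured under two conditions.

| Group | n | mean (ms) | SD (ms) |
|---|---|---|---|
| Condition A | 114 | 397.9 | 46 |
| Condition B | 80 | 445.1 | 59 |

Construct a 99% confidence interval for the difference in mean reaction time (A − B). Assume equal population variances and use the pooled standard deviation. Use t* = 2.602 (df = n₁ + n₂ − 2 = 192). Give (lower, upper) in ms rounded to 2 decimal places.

Pooled variance s_p² = [113·46² + 79·59²] / (114+80−2) = 2677.6406, so s_p = 51.7459.
SE_diff = s_p·√(1/n₁ + 1/n₂) = 51.7459·√(1/114 + 1/80) = 7.5471.
t* = 2.602; margin = 2.602 × 7.5471 = 19.6376.
Difference = 397.9 − 445.1 = -47.2000.
-47.2000 ± 19.6376 → (-66.84, -27.56).

(-66.84, -27.56)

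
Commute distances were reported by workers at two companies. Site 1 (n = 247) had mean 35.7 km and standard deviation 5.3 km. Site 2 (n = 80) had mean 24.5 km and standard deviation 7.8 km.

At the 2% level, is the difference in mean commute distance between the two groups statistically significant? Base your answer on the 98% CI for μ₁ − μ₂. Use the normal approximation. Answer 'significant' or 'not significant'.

SE₁ = s₁/√n₁ = 5.3/√247 = 0.3372; SE₂ = 7.8/√80 = 0.8721.
Independent samples, unequal variances: SE_diff = √(SE₁² + SE₂²) = √(0.11370384 + 0.76055841) = 0.9350.
z* = 2.326, so margin of error = 2.326 × 0.9350 = 2.1748.
Difference in means = 35.7 − 24.5 = 11.2000.
11.2000 ± 2.1748 → (9.0252, 13.3748).
The interval (9.0252, 13.3748) does not contain 0, so the difference is significant.

significant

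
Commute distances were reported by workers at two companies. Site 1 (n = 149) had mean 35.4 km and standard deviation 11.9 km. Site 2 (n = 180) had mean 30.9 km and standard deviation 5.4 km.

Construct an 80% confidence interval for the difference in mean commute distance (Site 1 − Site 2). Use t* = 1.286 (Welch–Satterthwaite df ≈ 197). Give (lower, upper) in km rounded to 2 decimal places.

SE₁ = s₁/√n₁ = 11.9/√149 = 0.9749; SE₂ = 5.4/√180 = 0.4025.
Independent samples, unequal variances: SE_diff = √(SE₁² + SE₂²) = √(0.95043001 + 0.16200625) = 1.0547.
t* = 1.286, so margin of error = 1.286 × 1.0547 = 1.3563.
Difference in means = 35.4 − 30.9 = 4.5000.
4.5000 ± 1.3563 → (3.14, 5.86).

(3.14, 5.86)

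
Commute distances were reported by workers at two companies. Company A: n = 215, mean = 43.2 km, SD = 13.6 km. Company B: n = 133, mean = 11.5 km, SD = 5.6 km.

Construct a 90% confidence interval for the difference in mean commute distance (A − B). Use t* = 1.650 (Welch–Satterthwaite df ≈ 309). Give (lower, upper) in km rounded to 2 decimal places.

SE₁ = s₁/√n₁ = 13.6/√215 = 0.9275; SE₂ = 5.6/√133 = 0.4856.
Independent samples, unequal variances: SE_diff = √(SE₁² + SE₂²) = √(0.86025625 + 0.23580736) = 1.0469.
t* = 1.650, so margin of error = 1.650 × 1.0469 = 1.7274.
Difference in means = 43.2 − 11.5 = 31.7000.
31.7000 ± 1.7274 → (29.97, 33.43).

(29.97, 33.43)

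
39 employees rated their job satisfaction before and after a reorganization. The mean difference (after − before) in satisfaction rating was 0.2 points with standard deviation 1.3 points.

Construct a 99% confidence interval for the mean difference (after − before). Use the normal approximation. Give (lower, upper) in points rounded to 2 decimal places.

(-0.34, 0.74)

Paired design: SE = s_d/√n = 1.3/√39 = 0.2082.
z* = 2.576; margin of error = 2.576 × 0.2082 = 0.5363.
0.2 ± 0.5363 → (-0.34, 0.74).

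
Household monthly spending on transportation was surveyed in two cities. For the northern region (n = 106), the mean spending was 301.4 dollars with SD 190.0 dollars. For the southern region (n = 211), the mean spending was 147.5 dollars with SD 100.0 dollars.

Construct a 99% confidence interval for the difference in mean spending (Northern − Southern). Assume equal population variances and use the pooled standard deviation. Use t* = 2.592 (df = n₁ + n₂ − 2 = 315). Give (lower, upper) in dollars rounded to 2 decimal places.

Pooled variance s_p² = [105·190.0² + 210·100.0²] / (106+211−2) = 18700.0000, so s_p = 136.7479.
SE_diff = s_p·√(1/n₁ + 1/n₂) = 136.7479·√(1/106 + 1/211) = 16.2801.
t* = 2.592; margin = 2.592 × 16.2801 = 42.1980.
Difference = 301.4 − 147.5 = 153.9000.
153.9000 ± 42.1980 → (111.70, 196.10).

(111.70, 196.10)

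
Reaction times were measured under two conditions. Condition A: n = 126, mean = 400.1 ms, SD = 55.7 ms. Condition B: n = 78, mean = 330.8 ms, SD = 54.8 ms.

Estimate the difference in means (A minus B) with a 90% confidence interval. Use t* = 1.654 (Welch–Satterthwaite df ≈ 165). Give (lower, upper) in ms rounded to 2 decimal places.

(56.16, 82.44)

Standard errors of each mean: 55.7/√126 = 4.9622 and 54.8/√78 = 6.2049.
SE(x̄₁ − x̄₂) = √(4.9622² + 6.2049²) = 7.9451 for independent samples with unequal variances.
With t* = 1.654, the margin is 1.654 × 7.9451 = 13.1412.
x̄₁ − x̄₂ = 400.1 − 330.8 = 69.3000; the interval is 69.3000 ± 13.1412 = (56.16, 82.44).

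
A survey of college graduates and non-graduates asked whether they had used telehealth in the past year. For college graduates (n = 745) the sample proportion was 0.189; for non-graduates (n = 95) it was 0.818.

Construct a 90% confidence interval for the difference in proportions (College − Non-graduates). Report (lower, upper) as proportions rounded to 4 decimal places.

(-0.6983, -0.5597)

The two standard errors are √(0.1890×0.8110/745) = 0.01434 and √(0.8180×0.1820/95) = 0.03959.
Because the samples are independent, SE_diff = √(0.01434² + 0.03959²) = 0.04211.
Using z* = 1.645 for 90%, ME = 1.645 × 0.04211 = 0.06927.
p̂₁ − p̂₂ = -0.6290; interval -0.6290 ± 0.06927 gives (-0.6983, -0.5597).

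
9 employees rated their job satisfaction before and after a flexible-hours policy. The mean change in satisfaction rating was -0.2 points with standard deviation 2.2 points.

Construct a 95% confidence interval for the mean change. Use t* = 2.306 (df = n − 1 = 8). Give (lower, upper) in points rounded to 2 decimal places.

(-1.89, 1.49)

Paired design: SE = s_d/√n = 2.2/√9 = 0.7333.
t* = 2.306; margin of error = 2.306 × 0.7333 = 1.6910.
-0.2 ± 1.6910 → (-1.89, 1.49).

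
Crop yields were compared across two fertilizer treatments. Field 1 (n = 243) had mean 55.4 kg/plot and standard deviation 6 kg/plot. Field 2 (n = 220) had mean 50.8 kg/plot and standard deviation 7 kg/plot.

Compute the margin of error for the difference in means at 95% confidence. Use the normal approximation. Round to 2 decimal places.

1.19

SE₁ = s₁/√n₁ = 6/√243 = 0.3849; SE₂ = 7/√220 = 0.4719.
Independent samples, unequal variances: SE_diff = √(SE₁² + SE₂²) = √(0.14814801 + 0.22268961) = 0.6090.
z* = 1.960, so margin of error = 1.960 × 0.6090 = 1.1936.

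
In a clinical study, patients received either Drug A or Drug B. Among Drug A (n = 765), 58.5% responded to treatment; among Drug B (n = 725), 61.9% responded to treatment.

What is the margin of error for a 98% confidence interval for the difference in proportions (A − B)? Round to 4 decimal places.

0.0590

SE₁ = √(p̂₁(1−p̂₁)/n₁) = √(0.5850·0.4150/765) = 0.01781; SE₂ = √(0.6190·0.3810/725) = 0.01804.
Independent samples: SE of the difference = √(SE₁² + SE₂²) = √(0.0003171961 + 0.0003254416) = 0.02535.
z* for 98% confidence is 2.326, so the margin of error is 2.326 × 0.02535 = 0.05896.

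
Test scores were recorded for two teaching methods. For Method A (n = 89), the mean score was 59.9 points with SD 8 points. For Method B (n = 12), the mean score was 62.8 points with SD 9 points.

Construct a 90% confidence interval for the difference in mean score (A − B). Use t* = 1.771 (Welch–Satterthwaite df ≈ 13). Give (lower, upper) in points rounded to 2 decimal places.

SE₁ = s₁/√n₁ = 8/√89 = 0.8480; SE₂ = 9/√12 = 2.5981.
Independent samples, unequal variances: SE_diff = √(SE₁² + SE₂²) = √(0.719104 + 6.75012361) = 2.7330.
t* = 1.771, so margin of error = 1.771 × 2.7330 = 4.8401.
Difference in means = 59.9 − 62.8 = -2.9000.
-2.9000 ± 4.8401 → (-7.74, 1.94).

(-7.74, 1.94)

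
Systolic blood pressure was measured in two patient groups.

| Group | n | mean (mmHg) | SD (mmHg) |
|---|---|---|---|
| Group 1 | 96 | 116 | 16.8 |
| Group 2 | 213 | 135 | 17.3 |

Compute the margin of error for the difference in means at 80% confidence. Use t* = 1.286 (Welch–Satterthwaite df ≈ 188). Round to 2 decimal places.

2.68

Per-group SEs: s₁/√n₁ = 16.8/√96 = 1.7146, s₂/√n₂ = 17.3/√213 = 1.1854.
Unpooled SE of the difference: √(2.93985316 + 1.40517316) = 2.0845.
Margin of error = t* · SE = 1.286 × 2.0845 = 2.6807.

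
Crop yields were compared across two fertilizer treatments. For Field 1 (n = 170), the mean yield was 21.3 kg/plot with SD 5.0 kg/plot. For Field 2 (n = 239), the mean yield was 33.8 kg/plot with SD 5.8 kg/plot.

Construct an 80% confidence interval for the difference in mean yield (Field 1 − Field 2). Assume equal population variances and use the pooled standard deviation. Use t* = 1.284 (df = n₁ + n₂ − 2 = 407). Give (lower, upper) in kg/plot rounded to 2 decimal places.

Pooled variance s_p² = [169·5.0² + 238·5.8²] / (170+239−2) = 30.0524, so s_p = 5.4820.
SE_diff = s_p·√(1/n₁ + 1/n₂) = 5.4820·√(1/170 + 1/239) = 0.5500.
t* = 1.284; margin = 1.284 × 0.5500 = 0.7062.
Difference = 21.3 − 33.8 = -12.5000.
-12.5000 ± 0.7062 → (-13.21, -11.79).

(-13.21, -11.79)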